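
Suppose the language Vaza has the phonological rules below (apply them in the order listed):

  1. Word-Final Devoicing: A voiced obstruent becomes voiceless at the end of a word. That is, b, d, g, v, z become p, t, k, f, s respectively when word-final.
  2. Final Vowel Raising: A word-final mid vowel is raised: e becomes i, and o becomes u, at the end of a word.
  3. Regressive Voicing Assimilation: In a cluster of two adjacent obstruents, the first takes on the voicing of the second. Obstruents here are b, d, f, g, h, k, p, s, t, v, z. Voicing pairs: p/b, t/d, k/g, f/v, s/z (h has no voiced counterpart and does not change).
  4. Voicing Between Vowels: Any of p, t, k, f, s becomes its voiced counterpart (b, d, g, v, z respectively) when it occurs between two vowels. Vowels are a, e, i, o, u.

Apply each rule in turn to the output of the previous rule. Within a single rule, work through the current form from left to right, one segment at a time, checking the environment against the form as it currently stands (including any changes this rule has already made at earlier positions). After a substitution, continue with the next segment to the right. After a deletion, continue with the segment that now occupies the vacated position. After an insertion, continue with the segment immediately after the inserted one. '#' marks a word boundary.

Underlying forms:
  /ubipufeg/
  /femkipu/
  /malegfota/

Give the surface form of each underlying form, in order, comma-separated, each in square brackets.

[ubibuvek], [femkibu], [malekfoda]

/ubipufeg/:
  1 Word-Final Devoicing: [ubipufeg] → [ubipufek]
  2 Final Vowel Raising: no change — [ubipufek]
  3 Regressive Voicing Assimilation: no change — [ubipufek]
  4 Voicing Between Vowels: [ubipufek] → [ubibuvek]
/femkipu/:
  1 Word-Final Devoicing: no change — [femkipu]
  2 Final Vowel Raising: no change — [femkipu]
  3 Regressive Voicing Assimilation: no change — [femkipu]
  4 Voicing Between Vowels: [femkipu] → [femkibu]
/malegfota/:
  1 Word-Final Devoicing: no change — [malegfota]
  2 Final Vowel Raising: no change — [malegfota]
  3 Regressive Voicing Assimilation: [malegfota] → [malekfota]
  4 Voicing Between Vowels: [malekfota] → [malekfoda]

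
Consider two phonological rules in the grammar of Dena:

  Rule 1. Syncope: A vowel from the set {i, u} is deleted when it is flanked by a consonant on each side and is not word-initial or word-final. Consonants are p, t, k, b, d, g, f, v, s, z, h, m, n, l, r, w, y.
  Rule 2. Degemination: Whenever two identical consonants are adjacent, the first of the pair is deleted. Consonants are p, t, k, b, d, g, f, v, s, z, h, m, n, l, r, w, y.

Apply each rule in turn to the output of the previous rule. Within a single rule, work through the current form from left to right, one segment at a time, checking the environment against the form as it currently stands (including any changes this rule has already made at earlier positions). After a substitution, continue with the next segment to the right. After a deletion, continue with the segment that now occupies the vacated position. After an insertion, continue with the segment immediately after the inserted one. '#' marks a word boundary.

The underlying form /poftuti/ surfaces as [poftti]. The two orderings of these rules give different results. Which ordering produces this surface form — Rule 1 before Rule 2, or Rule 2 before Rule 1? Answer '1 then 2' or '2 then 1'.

2 then 1

Order 1 then 2:
  1 Syncope: [poftuti] → [poftti]
  2 Degemination: [poftti] → [pofti]
  result: [pofti]
Order 2 then 1:
  2 Degemination: no change — [poftuti]
  1 Syncope: [poftuti] → [poftti]
  result: [poftti]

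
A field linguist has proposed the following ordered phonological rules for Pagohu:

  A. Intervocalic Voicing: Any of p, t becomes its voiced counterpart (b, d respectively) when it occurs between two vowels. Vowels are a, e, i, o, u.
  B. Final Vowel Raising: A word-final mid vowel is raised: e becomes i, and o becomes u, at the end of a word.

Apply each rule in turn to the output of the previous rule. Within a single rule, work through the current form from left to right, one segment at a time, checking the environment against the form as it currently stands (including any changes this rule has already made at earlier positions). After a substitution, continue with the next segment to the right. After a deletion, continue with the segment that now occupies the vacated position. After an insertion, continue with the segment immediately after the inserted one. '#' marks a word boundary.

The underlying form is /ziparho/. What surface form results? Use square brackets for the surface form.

[zibarhu]

A Intervocalic Voicing: [ziparho] → [zibarho]
B Final Vowel Raising: [zibarho] → [zibarhu]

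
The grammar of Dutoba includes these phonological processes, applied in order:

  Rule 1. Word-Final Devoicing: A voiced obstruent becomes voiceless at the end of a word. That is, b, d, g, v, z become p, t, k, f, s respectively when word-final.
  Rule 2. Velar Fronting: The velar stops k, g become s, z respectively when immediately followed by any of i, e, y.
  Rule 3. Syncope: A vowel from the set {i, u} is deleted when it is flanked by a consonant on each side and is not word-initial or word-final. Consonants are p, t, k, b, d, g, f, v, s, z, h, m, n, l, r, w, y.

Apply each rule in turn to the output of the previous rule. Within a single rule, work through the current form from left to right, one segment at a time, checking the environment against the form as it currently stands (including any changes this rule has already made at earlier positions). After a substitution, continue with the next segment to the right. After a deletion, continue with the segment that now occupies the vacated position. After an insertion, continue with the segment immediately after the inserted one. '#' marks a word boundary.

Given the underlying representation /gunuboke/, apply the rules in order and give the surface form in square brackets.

[gnbose]

Rule 1 Word-Final Devoicing: no change — [gunuboke]
Rule 2 Velar Fronting: [gunuboke] → [gunubose]
Rule 3 Syncope: [gunubose] → [gnbose]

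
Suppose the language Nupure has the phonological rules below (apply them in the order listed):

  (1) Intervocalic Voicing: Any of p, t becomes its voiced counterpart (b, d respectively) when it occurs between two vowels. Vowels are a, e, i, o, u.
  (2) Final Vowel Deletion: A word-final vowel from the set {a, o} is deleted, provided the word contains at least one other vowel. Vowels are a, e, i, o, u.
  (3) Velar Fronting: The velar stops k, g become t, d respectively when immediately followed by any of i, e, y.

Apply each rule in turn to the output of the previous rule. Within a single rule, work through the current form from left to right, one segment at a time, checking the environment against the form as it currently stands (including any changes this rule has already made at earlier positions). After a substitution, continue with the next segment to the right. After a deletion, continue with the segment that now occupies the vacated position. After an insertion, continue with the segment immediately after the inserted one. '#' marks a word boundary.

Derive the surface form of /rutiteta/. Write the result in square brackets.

(1) Intervocalic Voicing: [rutiteta] → [rudideda]
(2) Final Vowel Deletion: [rudideda] → [rudided]
(3) Velar Fronting: no change — [rudided]

[rudided]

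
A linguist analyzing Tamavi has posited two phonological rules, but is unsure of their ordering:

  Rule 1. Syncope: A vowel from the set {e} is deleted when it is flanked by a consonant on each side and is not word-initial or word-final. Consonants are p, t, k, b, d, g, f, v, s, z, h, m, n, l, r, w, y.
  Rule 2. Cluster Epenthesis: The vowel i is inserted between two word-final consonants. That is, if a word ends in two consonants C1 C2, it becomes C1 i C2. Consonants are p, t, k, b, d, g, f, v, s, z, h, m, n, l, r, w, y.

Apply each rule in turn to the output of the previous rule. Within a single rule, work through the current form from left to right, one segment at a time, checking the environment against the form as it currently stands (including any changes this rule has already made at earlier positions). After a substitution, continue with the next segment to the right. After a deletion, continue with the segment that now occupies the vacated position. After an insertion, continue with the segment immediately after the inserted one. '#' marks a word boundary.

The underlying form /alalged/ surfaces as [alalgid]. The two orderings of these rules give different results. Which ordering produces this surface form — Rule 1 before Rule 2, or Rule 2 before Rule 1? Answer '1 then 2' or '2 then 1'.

Order 1 then 2:
  1 Syncope: [alalged] → [alalgd]
  2 Cluster Epenthesis: [alalgd] → [alalgid]
  result: [alalgid]
Order 2 then 1:
  2 Cluster Epenthesis: no change — [alalged]
  1 Syncope: [alalged] → [alalgd]
  result: [alalgd]

1 then 2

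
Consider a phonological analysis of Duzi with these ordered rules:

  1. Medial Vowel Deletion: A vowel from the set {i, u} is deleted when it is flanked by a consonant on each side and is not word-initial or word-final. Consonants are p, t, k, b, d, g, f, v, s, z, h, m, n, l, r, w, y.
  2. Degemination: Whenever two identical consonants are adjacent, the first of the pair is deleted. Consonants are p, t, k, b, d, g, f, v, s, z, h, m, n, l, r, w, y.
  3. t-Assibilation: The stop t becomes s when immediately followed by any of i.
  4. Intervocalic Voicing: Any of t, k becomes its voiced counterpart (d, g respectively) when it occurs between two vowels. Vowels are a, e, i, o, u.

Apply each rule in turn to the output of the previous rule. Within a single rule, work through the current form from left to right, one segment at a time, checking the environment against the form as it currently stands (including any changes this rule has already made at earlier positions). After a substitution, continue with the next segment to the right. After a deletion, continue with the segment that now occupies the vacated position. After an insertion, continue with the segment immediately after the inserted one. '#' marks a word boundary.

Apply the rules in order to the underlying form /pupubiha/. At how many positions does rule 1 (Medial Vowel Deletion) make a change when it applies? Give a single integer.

3

1 Medial Vowel Deletion: [pupubiha] → [ppbha]
2 Degemination: [ppbha] → [pbha]
3 t-Assibilation: no change — [pbha]
4 Intervocalic Voicing: no change — [pbha]
Rule 1 changed 3 position(s).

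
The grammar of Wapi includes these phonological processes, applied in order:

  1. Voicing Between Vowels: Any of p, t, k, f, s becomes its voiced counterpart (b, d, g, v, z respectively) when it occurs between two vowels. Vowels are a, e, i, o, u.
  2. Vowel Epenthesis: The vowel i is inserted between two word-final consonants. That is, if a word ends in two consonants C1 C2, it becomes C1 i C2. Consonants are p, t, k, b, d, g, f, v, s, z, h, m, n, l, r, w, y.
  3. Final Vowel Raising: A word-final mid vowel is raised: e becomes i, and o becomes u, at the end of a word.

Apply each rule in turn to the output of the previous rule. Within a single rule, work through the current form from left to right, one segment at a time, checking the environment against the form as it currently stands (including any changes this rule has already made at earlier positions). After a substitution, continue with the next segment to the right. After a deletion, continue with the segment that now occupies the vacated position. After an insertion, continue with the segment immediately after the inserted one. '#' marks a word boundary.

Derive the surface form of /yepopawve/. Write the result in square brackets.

1 Voicing Between Vowels: [yepopawve] → [yebobawve]
2 Vowel Epenthesis: no change — [yebobawve]
3 Final Vowel Raising: [yebobawve] → [yebobawvi]

[yebobawvi]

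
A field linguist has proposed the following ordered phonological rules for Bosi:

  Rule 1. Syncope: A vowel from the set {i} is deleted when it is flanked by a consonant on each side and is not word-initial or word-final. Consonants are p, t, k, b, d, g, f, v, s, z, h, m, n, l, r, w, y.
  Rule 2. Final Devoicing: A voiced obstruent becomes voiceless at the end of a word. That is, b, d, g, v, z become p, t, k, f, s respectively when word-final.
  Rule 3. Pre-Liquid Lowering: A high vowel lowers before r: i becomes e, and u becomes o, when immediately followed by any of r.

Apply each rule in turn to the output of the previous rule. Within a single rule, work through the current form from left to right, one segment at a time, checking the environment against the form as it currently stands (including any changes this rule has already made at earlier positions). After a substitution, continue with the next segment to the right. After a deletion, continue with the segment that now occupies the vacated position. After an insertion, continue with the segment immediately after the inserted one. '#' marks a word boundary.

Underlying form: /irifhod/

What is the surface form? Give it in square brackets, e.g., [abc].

[erfhot]

Rule 1 Syncope: [irifhod] → [irfhod]
Rule 2 Final Devoicing: [irfhod] → [irfhot]
Rule 3 Pre-Liquid Lowering: [irfhot] → [erfhot]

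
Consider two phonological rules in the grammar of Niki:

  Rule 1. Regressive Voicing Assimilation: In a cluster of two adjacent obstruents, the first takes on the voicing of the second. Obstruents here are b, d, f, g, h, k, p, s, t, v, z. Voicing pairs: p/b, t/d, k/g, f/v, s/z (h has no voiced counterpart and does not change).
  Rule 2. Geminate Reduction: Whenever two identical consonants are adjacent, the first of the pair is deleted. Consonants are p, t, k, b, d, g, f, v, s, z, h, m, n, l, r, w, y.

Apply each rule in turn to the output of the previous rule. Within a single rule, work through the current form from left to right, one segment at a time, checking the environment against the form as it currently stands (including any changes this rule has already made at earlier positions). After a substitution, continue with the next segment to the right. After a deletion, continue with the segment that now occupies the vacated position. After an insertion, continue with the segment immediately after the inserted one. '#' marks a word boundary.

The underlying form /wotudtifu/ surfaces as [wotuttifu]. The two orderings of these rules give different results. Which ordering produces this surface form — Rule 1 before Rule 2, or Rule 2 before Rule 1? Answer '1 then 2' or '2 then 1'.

2 then 1

Order 1 then 2:
  1 Regressive Voicing Assimilation: [wotudtifu] → [wotuttifu]
  2 Geminate Reduction: [wotuttifu] → [wotutifu]
  result: [wotutifu]
Order 2 then 1:
  2 Geminate Reduction: no change — [wotudtifu]
  1 Regressive Voicing Assimilation: [wotudtifu] → [wotuttifu]
  result: [wotuttifu]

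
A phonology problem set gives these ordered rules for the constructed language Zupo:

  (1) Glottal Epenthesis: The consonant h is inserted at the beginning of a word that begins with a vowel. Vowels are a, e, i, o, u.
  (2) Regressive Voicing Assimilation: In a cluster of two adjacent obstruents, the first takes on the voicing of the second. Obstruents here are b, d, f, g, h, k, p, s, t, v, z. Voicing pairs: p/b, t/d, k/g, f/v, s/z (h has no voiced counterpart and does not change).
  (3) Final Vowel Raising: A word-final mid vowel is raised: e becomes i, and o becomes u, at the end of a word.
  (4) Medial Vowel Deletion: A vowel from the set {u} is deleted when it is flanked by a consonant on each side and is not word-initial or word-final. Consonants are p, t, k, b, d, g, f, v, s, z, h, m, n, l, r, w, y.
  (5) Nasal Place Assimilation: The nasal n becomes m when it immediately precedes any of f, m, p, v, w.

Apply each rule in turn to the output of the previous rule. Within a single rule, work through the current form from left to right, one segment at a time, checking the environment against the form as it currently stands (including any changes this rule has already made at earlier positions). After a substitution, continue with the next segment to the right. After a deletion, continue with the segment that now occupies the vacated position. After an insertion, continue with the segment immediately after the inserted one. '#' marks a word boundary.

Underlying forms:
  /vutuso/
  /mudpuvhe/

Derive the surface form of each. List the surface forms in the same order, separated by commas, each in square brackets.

[vtsu], [mtpfhi]

/vutuso/:
  (1) Glottal Epenthesis: no change — [vutuso]
  (2) Regressive Voicing Assimilation: no change — [vutuso]
  (3) Final Vowel Raising: [vutuso] → [vutusu]
  (4) Medial Vowel Deletion: [vutusu] → [vtsu]
  (5) Nasal Place Assimilation: no change — [vtsu]
/mudpuvhe/:
  (1) Glottal Epenthesis: no change — [mudpuvhe]
  (2) Regressive Voicing Assimilation: [mudpuvhe] → [mutpufhe]
  (3) Final Vowel Raising: [mutpufhe] → [mutpufhi]
  (4) Medial Vowel Deletion: [mutpufhi] → [mtpfhi]
  (5) Nasal Place Assimilation: no change — [mtpfhi]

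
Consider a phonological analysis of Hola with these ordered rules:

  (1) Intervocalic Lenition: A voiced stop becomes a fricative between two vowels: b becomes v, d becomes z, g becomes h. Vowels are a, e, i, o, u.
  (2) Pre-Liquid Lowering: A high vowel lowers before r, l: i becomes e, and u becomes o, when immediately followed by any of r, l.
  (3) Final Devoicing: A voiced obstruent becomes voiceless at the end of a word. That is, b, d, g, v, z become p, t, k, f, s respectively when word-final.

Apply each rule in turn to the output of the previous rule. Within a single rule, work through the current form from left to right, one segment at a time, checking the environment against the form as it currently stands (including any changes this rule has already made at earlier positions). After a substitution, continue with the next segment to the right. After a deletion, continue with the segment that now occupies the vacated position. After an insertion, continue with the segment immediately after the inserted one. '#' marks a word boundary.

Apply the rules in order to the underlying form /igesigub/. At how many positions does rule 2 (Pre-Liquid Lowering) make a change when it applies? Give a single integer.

(1) Intervocalic Lenition: [igesigub] → [ihesihub]
(2) Pre-Liquid Lowering: no change — [ihesihub]
(3) Final Devoicing: [ihesihub] → [ihesihup]
Rule 2 changed 0 position(s).

0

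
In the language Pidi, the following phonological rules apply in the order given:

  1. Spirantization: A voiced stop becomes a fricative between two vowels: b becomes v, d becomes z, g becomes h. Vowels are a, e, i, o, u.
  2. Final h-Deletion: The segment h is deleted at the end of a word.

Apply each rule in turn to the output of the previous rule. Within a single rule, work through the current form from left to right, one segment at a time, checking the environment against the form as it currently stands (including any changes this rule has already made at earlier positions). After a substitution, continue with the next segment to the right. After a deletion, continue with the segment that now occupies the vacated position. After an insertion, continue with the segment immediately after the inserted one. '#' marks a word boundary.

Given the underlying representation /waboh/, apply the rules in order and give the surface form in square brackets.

[wavo]

1 Spirantization: [waboh] → [wavoh]
2 Final h-Deletion: [wavoh] → [wavo]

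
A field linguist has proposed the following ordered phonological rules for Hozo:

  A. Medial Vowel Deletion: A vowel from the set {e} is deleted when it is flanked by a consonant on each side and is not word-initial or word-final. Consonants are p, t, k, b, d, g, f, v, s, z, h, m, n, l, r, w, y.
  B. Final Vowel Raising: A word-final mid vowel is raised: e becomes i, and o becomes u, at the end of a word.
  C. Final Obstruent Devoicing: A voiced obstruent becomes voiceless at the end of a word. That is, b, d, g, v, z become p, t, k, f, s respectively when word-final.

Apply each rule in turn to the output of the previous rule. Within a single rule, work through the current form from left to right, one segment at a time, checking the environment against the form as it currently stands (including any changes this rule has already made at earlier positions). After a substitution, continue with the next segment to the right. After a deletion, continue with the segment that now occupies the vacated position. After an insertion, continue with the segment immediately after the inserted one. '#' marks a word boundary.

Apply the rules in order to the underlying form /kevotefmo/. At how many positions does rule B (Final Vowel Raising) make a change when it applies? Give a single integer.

A Medial Vowel Deletion: [kevotefmo] → [kvotfmo]
B Final Vowel Raising: [kvotfmo] → [kvotfmu]
C Final Obstruent Devoicing: no change — [kvotfmu]
Rule B changed 1 position(s).

1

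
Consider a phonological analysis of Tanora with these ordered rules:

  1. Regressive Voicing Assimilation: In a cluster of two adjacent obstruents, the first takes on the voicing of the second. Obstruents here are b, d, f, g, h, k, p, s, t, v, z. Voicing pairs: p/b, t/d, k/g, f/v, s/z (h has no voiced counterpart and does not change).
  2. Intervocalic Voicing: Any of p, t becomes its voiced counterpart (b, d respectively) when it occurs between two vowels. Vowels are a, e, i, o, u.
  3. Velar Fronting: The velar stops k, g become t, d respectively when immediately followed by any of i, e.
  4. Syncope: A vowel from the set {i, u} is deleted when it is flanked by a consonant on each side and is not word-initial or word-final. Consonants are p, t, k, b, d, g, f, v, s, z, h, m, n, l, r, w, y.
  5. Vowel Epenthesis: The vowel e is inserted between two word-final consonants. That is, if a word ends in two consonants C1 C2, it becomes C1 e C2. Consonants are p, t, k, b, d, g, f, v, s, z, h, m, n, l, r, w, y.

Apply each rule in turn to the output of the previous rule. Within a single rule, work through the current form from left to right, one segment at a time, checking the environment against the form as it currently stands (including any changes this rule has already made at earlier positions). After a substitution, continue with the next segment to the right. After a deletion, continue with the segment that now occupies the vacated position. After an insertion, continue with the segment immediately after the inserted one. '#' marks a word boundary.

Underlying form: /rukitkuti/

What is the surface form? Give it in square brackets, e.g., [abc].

1 Regressive Voicing Assimilation: no change — [rukitkuti]
2 Intervocalic Voicing: [rukitkuti] → [rukitkudi]
3 Velar Fronting: [rukitkudi] → [rutitkudi]
4 Syncope: [rutitkudi] → [rttkdi]
5 Vowel Epenthesis: no change — [rttkdi]

[rttkdi]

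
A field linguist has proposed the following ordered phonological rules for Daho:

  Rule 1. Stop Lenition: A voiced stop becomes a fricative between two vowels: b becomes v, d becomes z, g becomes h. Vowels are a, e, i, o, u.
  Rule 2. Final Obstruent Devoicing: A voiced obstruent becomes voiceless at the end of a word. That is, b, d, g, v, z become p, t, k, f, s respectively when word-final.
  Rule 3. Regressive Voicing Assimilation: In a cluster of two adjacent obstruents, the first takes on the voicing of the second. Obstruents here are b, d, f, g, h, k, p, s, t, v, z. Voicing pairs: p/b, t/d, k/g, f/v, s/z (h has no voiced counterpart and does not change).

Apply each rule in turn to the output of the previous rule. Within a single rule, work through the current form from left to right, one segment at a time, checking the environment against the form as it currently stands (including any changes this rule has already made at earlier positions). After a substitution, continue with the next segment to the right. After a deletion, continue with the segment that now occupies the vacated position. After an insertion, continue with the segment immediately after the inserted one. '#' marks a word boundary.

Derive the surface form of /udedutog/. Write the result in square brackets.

Rule 1 Stop Lenition: [udedutog] → [uzezutog]
Rule 2 Final Obstruent Devoicing: [uzezutog] → [uzezutok]
Rule 3 Regressive Voicing Assimilation: no change — [uzezutok]

[uzezutok]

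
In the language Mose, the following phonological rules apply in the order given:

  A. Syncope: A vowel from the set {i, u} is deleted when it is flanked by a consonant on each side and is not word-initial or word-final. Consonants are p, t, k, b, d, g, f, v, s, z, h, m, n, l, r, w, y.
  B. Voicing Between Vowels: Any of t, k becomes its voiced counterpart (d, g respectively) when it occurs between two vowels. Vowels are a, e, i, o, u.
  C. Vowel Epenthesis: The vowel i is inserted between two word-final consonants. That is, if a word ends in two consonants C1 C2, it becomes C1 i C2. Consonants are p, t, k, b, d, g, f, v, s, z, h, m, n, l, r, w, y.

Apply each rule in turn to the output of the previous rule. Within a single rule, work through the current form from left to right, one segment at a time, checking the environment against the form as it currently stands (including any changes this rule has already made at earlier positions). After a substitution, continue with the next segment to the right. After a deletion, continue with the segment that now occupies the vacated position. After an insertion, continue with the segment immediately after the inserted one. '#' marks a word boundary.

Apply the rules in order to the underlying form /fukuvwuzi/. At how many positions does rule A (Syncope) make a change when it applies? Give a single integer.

3

A Syncope: [fukuvwuzi] → [fkvwzi]
B Voicing Between Vowels: no change — [fkvwzi]
C Vowel Epenthesis: no change — [fkvwzi]
Rule A changed 3 position(s).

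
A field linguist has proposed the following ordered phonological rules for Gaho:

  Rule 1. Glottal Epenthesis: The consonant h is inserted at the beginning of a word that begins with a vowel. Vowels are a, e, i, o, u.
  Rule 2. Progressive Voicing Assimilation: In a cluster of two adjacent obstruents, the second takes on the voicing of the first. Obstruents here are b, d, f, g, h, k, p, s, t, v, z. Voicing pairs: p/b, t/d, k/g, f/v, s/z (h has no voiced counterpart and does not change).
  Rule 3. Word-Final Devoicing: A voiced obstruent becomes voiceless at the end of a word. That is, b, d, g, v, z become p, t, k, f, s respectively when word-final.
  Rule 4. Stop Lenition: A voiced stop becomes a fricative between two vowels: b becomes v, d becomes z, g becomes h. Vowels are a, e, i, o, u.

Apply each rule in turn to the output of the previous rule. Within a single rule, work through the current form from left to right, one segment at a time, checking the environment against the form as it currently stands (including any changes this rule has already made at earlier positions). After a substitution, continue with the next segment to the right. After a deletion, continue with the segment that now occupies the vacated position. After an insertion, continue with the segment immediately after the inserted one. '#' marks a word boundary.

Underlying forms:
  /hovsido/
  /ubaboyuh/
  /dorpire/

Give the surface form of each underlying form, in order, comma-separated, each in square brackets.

[hovzizo], [huvavoyuh], [dorpire]

/hovsido/:
  Rule 1 Glottal Epenthesis: no change — [hovsido]
  Rule 2 Progressive Voicing Assimilation: [hovsido] → [hovzido]
  Rule 3 Word-Final Devoicing: no change — [hovzido]
  Rule 4 Stop Lenition: [hovzido] → [hovzizo]
/ubaboyuh/:
  Rule 1 Glottal Epenthesis: [ubaboyuh] → [hubaboyuh]
  Rule 2 Progressive Voicing Assimilation: no change — [hubaboyuh]
  Rule 3 Word-Final Devoicing: no change — [hubaboyuh]
  Rule 4 Stop Lenition: [hubaboyuh] → [huvavoyuh]
/dorpire/:
  Rule 1 Glottal Epenthesis: no change — [dorpire]
  Rule 2 Progressive Voicing Assimilation: no change — [dorpire]
  Rule 3 Word-Final Devoicing: no change — [dorpire]
  Rule 4 Stop Lenition: no change — [dorpire]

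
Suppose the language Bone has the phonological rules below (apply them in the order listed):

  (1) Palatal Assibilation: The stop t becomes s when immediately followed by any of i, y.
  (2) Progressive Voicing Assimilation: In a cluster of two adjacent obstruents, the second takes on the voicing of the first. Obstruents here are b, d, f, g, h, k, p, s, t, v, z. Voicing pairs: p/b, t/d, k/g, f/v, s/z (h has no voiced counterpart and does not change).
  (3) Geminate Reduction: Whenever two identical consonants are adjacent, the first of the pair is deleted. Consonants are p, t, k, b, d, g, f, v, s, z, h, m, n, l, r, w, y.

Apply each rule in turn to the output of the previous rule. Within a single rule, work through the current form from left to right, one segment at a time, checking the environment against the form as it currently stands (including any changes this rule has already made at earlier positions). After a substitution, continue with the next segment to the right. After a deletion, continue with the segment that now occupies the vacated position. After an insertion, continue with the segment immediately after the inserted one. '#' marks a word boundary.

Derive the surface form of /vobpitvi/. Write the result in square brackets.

[vobitfi]

(1) Palatal Assibilation: no change — [vobpitvi]
(2) Progressive Voicing Assimilation: [vobpitvi] → [vobbitfi]
(3) Geminate Reduction: [vobbitfi] → [vobitfi]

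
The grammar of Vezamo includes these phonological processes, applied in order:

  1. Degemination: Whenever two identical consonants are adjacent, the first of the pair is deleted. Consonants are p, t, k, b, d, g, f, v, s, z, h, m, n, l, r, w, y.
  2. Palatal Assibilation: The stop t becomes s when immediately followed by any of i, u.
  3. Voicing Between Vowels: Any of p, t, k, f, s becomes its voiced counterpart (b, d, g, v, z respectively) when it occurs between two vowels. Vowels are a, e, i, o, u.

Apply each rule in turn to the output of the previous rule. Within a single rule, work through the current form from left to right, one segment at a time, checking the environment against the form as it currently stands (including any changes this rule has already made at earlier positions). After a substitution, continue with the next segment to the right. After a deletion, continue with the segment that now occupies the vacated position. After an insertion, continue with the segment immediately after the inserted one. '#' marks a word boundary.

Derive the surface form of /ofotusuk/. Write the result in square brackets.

[ovozuzuk]

1 Degemination: no change — [ofotusuk]
2 Palatal Assibilation: [ofotusuk] → [ofosusuk]
3 Voicing Between Vowels: [ofosusuk] → [ovozuzuk]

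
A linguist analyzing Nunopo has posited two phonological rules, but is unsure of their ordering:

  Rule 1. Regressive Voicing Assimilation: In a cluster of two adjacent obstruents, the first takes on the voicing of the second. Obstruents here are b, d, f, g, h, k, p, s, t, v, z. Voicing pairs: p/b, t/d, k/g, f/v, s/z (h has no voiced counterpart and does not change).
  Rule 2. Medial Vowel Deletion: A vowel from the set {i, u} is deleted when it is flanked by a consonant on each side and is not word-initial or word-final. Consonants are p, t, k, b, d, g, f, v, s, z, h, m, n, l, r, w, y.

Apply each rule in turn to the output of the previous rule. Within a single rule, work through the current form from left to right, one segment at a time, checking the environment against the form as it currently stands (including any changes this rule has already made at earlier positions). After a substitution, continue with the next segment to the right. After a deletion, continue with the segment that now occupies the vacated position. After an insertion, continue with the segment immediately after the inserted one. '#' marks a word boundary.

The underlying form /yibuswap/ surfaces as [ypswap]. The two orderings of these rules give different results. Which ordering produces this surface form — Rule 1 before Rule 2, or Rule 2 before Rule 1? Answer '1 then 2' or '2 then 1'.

2 then 1

Order 1 then 2:
  1 Regressive Voicing Assimilation: no change — [yibuswap]
  2 Medial Vowel Deletion: [yibuswap] → [ybswap]
  result: [ybswap]
Order 2 then 1:
  2 Medial Vowel Deletion: [yibuswap] → [ybswap]
  1 Regressive Voicing Assimilation: [ybswap] → [ypswap]
  result: [ypswap]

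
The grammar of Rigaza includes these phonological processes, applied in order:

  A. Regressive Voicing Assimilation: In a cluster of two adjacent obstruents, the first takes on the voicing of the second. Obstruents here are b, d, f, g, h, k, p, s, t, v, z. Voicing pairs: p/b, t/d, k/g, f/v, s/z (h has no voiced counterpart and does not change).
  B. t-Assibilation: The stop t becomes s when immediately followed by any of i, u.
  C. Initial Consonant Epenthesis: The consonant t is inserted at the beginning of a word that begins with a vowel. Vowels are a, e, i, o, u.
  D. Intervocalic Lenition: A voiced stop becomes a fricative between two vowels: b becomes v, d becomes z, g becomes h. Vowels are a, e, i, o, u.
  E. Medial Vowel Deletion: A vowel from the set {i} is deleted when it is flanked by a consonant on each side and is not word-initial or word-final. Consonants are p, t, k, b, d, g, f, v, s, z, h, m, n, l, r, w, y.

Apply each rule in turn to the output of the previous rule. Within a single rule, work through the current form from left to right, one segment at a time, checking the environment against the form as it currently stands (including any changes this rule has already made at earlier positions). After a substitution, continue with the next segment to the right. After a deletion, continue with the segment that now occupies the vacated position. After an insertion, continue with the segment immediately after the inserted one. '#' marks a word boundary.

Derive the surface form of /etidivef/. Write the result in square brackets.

[teszvef]

A Regressive Voicing Assimilation: no change — [etidivef]
B t-Assibilation: [etidivef] → [esidivef]
C Initial Consonant Epenthesis: [esidivef] → [tesidivef]
D Intervocalic Lenition: [tesidivef] → [tesizivef]
E Medial Vowel Deletion: [tesizivef] → [teszvef]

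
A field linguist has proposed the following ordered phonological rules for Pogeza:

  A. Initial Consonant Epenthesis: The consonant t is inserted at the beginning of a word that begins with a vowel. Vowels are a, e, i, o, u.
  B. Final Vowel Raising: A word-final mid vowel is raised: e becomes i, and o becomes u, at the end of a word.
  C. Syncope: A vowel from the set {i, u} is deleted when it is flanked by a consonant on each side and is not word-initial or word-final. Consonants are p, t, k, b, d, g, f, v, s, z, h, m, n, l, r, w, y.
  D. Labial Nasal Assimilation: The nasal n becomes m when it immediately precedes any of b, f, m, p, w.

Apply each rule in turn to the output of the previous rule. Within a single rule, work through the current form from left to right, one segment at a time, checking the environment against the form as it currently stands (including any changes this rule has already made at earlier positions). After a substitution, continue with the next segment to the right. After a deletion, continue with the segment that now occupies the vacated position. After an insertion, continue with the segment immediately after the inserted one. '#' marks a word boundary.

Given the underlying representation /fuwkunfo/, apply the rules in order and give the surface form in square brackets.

[fwkmfu]

A Initial Consonant Epenthesis: no change — [fuwkunfo]
B Final Vowel Raising: [fuwkunfo] → [fuwkunfu]
C Syncope: [fuwkunfu] → [fwknfu]
D Labial Nasal Assimilation: [fwknfu] → [fwkmfu]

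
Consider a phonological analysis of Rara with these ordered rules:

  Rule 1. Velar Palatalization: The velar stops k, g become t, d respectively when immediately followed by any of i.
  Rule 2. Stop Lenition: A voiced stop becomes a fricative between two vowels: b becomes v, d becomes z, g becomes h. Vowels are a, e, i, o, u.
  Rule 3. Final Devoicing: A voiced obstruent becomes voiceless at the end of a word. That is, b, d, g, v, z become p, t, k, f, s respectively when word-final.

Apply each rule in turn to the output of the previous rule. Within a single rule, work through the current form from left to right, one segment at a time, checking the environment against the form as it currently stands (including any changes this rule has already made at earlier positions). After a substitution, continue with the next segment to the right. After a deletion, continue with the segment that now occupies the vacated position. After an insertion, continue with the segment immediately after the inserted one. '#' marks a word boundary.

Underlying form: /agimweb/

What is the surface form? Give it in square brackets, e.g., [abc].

Rule 1 Velar Palatalization: [agimweb] → [adimweb]
Rule 2 Stop Lenition: [adimweb] → [azimweb]
Rule 3 Final Devoicing: [azimweb] → [azimwep]

[azimwep]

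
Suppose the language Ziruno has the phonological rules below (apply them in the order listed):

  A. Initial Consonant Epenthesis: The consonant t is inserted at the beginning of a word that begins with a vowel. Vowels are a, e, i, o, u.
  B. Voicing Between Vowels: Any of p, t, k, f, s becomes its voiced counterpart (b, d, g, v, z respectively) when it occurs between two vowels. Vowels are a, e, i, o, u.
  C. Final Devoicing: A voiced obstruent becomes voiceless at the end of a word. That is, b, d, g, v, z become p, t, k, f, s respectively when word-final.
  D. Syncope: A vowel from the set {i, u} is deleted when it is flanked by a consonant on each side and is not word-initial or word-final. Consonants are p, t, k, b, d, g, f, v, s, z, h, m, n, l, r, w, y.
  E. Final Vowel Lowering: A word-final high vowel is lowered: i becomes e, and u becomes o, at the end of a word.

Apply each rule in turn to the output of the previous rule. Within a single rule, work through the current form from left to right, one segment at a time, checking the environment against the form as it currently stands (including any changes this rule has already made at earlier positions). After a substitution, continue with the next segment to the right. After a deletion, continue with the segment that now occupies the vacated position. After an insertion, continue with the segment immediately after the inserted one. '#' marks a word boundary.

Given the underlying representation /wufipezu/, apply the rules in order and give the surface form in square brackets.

A Initial Consonant Epenthesis: no change — [wufipezu]
B Voicing Between Vowels: [wufipezu] → [wuvibezu]
C Final Devoicing: no change — [wuvibezu]
D Syncope: [wuvibezu] → [wvbezu]
E Final Vowel Lowering: [wvbezu] → [wvbezo]

[wvbezo]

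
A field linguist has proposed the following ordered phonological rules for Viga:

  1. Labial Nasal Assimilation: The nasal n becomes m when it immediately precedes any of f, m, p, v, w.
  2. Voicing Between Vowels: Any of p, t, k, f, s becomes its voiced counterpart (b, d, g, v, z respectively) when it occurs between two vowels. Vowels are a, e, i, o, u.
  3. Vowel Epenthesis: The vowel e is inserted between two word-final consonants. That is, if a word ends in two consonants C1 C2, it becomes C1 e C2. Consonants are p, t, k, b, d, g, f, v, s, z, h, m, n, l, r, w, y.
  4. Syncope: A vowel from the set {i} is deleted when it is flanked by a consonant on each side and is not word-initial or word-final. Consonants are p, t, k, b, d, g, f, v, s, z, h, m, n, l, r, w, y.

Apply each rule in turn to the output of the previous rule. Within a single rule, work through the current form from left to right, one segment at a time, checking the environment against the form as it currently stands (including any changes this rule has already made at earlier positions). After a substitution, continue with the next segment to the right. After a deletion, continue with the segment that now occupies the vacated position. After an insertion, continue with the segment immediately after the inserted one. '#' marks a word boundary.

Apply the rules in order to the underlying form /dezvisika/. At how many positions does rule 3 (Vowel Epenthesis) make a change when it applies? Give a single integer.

1 Labial Nasal Assimilation: no change — [dezvisika]
2 Voicing Between Vowels: [dezvisika] → [dezviziga]
3 Vowel Epenthesis: no change — [dezviziga]
4 Syncope: [dezviziga] → [dezvzga]
Rule 3 changed 0 position(s).

0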